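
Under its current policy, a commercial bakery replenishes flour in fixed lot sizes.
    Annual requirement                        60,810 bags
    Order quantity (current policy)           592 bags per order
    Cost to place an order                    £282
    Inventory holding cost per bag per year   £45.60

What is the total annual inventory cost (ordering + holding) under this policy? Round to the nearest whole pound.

£42,465

Orders/yr = 60,810/592 = 102.720; ordering cost = 102.720 × £282 = £28,966.93
Average inventory = 592/2 = 296; holding cost = 296 × £45.6 = £13,497.60
Total = £28,966.93 + £13,497.60 = £42,464.53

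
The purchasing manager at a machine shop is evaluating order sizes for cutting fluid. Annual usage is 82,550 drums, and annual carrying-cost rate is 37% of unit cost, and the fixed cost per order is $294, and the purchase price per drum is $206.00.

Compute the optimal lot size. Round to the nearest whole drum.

H = i·C = 0.37 × $206 = $76.2200 per drum-year
Optimal lot size Q* = (2 × 82,550 × $294 / $76.22)^½ ≈ 798.02

798 drums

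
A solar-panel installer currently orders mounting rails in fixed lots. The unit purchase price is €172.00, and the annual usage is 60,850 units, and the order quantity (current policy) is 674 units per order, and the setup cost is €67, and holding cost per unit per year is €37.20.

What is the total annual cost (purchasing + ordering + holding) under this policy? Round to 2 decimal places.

€10,484,785.29

Orders/yr = 60,850/674 = 90.282; ordering cost = 90.282 × €67 = €6,048.89
Average inventory = 674/2 = 337; holding cost = 337 × €37.2 = €12,536.40
Purchase cost = D·C = 60,850 × 172 = €10,466,200.00
Total = €6,048.89 + €12,536.40 + €10,466,200.00 = €10,484,785.29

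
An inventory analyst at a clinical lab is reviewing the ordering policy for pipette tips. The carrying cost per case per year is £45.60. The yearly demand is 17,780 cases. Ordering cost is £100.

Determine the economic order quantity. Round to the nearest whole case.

279 cases

Q* = √(2·D·S / H) = √(2·17,780·100 / 45.6) = √77,982.5 ≈ 279.25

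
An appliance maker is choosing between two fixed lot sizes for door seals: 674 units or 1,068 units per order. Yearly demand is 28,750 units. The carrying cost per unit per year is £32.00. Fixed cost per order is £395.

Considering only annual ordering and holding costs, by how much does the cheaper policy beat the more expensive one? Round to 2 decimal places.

£88.16

Annual cost at Q: ordering D·S/Q plus holding Q·H/2.
TC(674) = (28,750/674)×395 + (674/2)×32 = £27,633.04
TC(1,068) = (28,750/1,068)×395 + (1,068/2)×32 = £27,721.19
|ΔTC| = |£27,633.04 − £27,721.19| = £88.16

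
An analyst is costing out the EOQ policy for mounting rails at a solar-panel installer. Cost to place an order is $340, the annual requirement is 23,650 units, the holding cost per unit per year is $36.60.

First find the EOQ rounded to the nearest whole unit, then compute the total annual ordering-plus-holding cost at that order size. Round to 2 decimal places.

$24,261.11

2DS/H = 2·23,650·340/36.6 = 439,398.91
EOQ = √439,398.91 ≈ 662.87 → Q = 663 units
Annual ordering cost = (D/Q)·S = (23,650/663) × 340 = $12,128.21
Annual holding cost  = (Q/2)·H = (663/2) × 36.6 = $12,132.90
Total = $12,128.21 + $12,132.90 = $24,261.11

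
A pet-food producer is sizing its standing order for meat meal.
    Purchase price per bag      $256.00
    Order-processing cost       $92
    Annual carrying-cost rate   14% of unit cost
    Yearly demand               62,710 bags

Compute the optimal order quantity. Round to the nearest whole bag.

H = i·C = 0.14 × $256 = $35.8400 per bag-year
EOQ = √(2DS/H) = √(2 × 62,710 × 92 / 35.84)
    = √(321,948.66) ≈ 567.41

567 bags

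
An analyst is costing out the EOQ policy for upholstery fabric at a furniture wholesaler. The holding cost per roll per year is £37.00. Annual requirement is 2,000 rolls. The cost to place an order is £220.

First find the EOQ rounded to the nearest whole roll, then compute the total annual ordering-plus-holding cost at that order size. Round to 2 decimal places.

£5,706.14

Optimal lot size Q* = (2 × 2,000 × £220 / £37)^½ ≈ 154.22 → Q = 154 rolls
Ordering: D/Q × S = 2,000/154 × £220 = £2,857.14
Holding:  Q/2 × H = 154/2 × £37 = £2,849.00
Total = £2,857.14 + £2,849.00 = £5,706.14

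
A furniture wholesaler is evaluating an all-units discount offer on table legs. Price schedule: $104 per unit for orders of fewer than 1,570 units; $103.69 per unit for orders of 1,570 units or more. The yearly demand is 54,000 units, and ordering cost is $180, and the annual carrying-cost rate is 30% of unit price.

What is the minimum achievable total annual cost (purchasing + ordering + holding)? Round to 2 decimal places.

H₁ = 30%×$104 = $31.2000;  H₂ = 30%×$103.69 = $31.1070
EOQ₁ = √(2×54,000×180/31.2000) = 789.35  (< 1,570, feasible at tier 1)
EOQ₂ = √(2×54,000×180/31.1070) = 790.53  (< 1,570 → use Q = 1,570 at tier-2 price)
TC(tier 1 (EOQ₁), Q≈789.4) = $5,640,627.79
TC(tier 2, Q≈1,570.0) = $5,629,870.08
Minimum at tier 2: $5,629,870.08

$5,629,870.08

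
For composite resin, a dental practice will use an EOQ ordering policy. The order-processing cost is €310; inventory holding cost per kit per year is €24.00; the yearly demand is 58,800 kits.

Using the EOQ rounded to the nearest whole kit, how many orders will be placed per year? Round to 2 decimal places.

47.73 orders per year

Q* = √(2·D·S / H) = √(2·58,800·310 / 24) = √1,519,000.0 ≈ 1,232.48 → Q = 1,232
Orders per year = D/Q = 58,800 / 1,232 = 47.727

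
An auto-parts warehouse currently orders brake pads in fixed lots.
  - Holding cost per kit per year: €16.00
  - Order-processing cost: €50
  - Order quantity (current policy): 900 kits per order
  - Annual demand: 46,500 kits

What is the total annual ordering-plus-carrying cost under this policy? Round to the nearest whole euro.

€9,783

Ordering: D/Q × S = 46,500/900 × €50 = €2,583.33
Holding:  Q/2 × H = 900/2 × €16 = €7,200.00
Total = €2,583.33 + €7,200.00 = €9,783.33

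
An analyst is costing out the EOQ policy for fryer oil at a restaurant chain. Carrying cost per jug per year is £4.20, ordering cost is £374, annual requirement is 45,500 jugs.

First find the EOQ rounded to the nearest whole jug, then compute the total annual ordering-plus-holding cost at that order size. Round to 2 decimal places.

Q* = √(2·D·S / H) = √(2·45,500·374 / 4.2) = √8,103,333.3 ≈ 2,846.64 → Q = 2,847 jugs
Ordering: D/Q × S = 45,500/2,847 × £374 = £5,977.17
Holding:  Q/2 × H = 2,847/2 × £4.2 = £5,978.70
Total = £5,977.17 + £5,978.70 = £11,955.87

£11,955.87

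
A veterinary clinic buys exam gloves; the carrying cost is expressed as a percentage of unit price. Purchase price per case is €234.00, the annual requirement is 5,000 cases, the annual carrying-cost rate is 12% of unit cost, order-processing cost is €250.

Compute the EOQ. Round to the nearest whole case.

298 cases

Holding cost per case per year: H = 12% × €234 = €28.0800
2DS/H = 2·5,000·250/28.08 = 89,031.34
EOQ = √89,031.34 ≈ 298.38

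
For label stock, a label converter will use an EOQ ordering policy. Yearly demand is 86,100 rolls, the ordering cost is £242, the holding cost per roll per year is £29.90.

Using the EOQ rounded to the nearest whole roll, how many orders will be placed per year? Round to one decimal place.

Optimal lot size Q* = (2 × 86,100 × £242 / £29.9)^½ ≈ 1,180.56 → Q = 1,181
N = D/Q = 86,100/1,181 ≈ 72.904 orders/yr

72.9 orders per year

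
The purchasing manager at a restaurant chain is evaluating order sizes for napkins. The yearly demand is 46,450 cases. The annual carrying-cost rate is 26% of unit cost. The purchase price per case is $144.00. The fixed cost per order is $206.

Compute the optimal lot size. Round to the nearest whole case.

Holding cost per case per year: H = 26% × $144 = $37.4400
Optimal lot size Q* = (2 × 46,450 × $206 / $37.44)^½ ≈ 714.95

715 cases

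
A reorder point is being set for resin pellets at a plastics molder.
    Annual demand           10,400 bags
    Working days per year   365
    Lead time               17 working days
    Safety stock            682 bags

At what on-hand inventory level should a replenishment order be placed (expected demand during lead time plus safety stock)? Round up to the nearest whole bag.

1,167 bags

Daily demand d = 10,400 / 365 = 28.493 bags/day
Demand during lead time = 28.493 × 17 = 484.38
Reorder point = 484.38 + 682 = 1,166.38 → round up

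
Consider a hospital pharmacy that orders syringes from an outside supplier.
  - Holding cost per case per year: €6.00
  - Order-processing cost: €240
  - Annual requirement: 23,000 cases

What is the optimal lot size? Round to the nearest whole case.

1,356 cases

EOQ = √(2DS/H) = √(2 × 23,000 × 240 / 6)
    = √(1,840,000.00) ≈ 1,356.47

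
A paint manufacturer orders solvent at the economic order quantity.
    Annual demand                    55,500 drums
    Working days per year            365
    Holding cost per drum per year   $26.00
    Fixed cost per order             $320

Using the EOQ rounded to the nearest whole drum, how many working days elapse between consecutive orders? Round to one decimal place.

Q* = √(2·D·S / H) = √(2·55,500·320 / 26) = √1,366,153.8 ≈ 1,168.83 → Q = 1,169 drums
Cycle time = (working days × Q)/D = (365 × 1,169) / 55,500 = 7.688 days

7.7 days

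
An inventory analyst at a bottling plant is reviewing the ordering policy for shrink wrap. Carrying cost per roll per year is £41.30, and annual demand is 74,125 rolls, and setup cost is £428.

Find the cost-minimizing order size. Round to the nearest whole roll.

Optimal lot size Q* = (2 × 74,125 × £428 / £41.3)^½ ≈ 1,239.49

1,239 rolls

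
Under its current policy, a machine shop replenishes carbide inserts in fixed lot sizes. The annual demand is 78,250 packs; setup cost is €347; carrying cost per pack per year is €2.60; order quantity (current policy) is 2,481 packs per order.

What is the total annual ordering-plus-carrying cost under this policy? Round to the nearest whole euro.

€14,170

Annual ordering cost = (D/Q)·S = (78,250/2,481) × 347 = €10,944.28
Annual holding cost  = (Q/2)·H = (2,481/2) × 2.6 = €3,225.30
Total = €10,944.28 + €3,225.30 = €14,169.58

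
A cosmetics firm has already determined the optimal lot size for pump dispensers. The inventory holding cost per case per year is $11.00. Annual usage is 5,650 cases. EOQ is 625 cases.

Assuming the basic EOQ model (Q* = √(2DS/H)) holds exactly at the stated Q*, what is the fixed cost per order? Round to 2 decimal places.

$380.25

From Q* = √(2DS/H) ⇒ Q*² = 2DS/H.
S = Q²H / (2D) = 625² × 11 / (2 × 5,650) = 380.2544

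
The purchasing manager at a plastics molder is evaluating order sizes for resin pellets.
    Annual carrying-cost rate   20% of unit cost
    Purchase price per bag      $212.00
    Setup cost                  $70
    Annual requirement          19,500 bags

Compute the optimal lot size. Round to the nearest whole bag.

Holding cost per bag per year: H = 20% × $212 = $42.4000
Optimal lot size Q* = (2 × 19,500 × $70 / $42.4)^½ ≈ 253.75

254 bags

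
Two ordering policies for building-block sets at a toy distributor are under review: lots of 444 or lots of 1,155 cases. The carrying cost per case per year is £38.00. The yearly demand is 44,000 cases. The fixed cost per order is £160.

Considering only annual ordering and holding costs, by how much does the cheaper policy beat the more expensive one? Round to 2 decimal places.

For each Q, cost = (D/Q)·S + (Q/2)·H.
TC(444) = (44,000/444)×160 + (444/2)×38 = £24,291.86
TC(1,155) = (44,000/1,155)×160 + (1,155/2)×38 = £28,040.24
|ΔTC| = |£24,291.86 − £28,040.24| = £3,748.38

£3,748.38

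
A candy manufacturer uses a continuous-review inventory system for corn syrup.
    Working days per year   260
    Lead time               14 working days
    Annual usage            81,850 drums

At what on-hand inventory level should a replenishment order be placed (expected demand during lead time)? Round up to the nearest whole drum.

4,408 drums

Daily demand d = 81,850 / 260 = 314.808 drums/day
Demand during lead time = 314.808 × 14 = 4,407.31
Reorder point = 4,407.31 → round up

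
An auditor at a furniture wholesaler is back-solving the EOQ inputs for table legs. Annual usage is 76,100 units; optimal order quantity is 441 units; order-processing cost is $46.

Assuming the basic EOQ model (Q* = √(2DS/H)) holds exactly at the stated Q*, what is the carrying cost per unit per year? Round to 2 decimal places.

$36.00

EOQ relation: Q² = 2DS/H, so rearrange for the unknown.
H = 2DS / Q² = 2 × 76,100 × 46 / 441² = 35.9994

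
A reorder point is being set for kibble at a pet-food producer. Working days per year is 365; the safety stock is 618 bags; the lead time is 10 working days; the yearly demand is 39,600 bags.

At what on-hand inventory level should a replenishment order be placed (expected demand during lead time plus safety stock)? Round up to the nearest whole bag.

1,703 bags

Daily demand d = 39,600 / 365 = 108.493 bags/day
Demand during lead time = 108.493 × 10 = 1,084.93
Reorder point = 1,084.93 + 618 = 1,702.93 → round up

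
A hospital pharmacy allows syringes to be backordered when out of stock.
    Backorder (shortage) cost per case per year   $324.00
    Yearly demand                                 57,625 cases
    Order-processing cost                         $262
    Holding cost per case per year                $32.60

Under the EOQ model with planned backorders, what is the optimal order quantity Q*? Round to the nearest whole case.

1,010 cases

Q* = √(2DS/H) · √((H + b)/b)
   = √(2 × 57,625 × 262 / 32.6) · √((32.6 + 324) / 324)
   = 962.415 × 1.0491 ≈ 1,009.67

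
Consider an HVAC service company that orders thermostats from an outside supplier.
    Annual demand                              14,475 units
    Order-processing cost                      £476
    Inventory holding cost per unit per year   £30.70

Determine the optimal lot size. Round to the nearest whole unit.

EOQ = √(2DS/H) = √(2 × 14,475 × 476 / 30.7)
    = √(448,866.45) ≈ 669.97

670 units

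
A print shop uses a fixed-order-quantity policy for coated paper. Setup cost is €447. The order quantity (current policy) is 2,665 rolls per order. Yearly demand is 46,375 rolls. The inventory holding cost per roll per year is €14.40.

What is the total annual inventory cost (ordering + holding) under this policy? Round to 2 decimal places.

Orders/yr = 46,375/2,665 = 17.402; ordering cost = 17.402 × €447 = €7,778.47
Average inventory = 2,665/2 = 1332.5; holding cost = 1332.5 × €14.4 = €19,188.00
Total = €7,778.47 + €19,188.00 = €26,966.47

€26,966.47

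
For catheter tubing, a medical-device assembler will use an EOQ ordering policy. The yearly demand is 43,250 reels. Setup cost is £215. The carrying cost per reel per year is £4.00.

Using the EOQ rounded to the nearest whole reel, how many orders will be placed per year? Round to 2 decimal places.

Optimal lot size Q* = (2 × 43,250 × £215 / £4)^½ ≈ 2,156.24 → Q = 2,156
Orders per year = D/Q = 43,250 / 2,156 = 20.060

20.06 orders per year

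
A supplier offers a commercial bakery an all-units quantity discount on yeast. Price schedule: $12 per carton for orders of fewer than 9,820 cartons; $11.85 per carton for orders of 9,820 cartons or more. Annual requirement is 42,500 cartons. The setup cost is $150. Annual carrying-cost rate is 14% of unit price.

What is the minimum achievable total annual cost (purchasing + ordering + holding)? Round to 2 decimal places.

H₁ = 14%×$12 = $1.6800;  H₂ = 14%×$11.85 = $1.6590
EOQ₁ = √(2×42,500×150/1.6800) = 2,754.87  (< 9,820, feasible at tier 1)
EOQ₂ = √(2×42,500×150/1.6590) = 2,772.25  (< 9,820 → use Q = 9,820 at tier-2 price)
TC(tier 1 (EOQ₁), Q≈2,754.9) = $514,628.17
TC(tier 2, Q≈9,820.0) = $512,419.88
Minimum at tier 2: $512,419.88

$512,419.88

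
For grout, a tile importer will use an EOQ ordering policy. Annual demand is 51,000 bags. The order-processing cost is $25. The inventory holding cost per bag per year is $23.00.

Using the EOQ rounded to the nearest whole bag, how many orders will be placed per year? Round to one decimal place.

153.2 orders per year

2DS/H = 2·51,000·25/23 = 110,869.57
EOQ = √110,869.57 ≈ 332.97 → Q = 333
Orders per year = D/Q = 51,000 / 333 = 153.153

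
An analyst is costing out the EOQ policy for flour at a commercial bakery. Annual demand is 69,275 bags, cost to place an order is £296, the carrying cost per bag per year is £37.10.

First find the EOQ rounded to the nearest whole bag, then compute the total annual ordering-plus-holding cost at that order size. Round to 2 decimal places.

EOQ = √(2DS/H) = √(2 × 69,275 × 296 / 37.1)
    = √(1,105,412.40) ≈ 1,051.39 → Q = 1,051 bags
Ordering: D/Q × S = 69,275/1,051 × £296 = £19,510.37
Holding:  Q/2 × H = 1,051/2 × £37.1 = £19,496.05
Total = £19,510.37 + £19,496.05 = £39,006.42

£39,006.42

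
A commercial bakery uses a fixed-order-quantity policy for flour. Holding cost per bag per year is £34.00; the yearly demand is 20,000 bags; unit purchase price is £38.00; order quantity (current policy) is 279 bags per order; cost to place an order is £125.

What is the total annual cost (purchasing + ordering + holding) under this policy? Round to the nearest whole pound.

Annual ordering cost = (D/Q)·S = (20,000/279) × 125 = £8,960.57
Annual holding cost  = (Q/2)·H = (279/2) × 34 = £4,743.00
Purchase cost = D·C = 20,000 × 38 = £760,000.00
Total = £8,960.57 + £4,743.00 + £760,000.00 = £773,703.57

£773,704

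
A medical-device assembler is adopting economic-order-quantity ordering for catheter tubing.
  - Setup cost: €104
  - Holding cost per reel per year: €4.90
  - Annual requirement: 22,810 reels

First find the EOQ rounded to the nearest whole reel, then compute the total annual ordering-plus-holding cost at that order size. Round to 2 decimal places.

€4,821.61

Optimal lot size Q* = (2 × 22,810 × €104 / €4.9)^½ ≈ 984.00 → Q = 984 reels
Orders/yr = 22,810/984 = 23.181; ordering cost = 23.181 × €104 = €2,410.81
Average inventory = 984/2 = 492; holding cost = 492 × €4.9 = €2,410.80
Total = €2,410.81 + €2,410.80 = €4,821.61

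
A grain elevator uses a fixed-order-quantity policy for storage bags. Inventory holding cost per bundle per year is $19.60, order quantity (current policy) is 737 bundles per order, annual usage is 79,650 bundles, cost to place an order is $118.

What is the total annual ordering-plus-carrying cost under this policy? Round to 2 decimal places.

Ordering: D/Q × S = 79,650/737 × $118 = $12,752.65
Holding:  Q/2 × H = 737/2 × $19.6 = $7,222.60
Total = $12,752.65 + $7,222.60 = $19,975.25

$19,975.25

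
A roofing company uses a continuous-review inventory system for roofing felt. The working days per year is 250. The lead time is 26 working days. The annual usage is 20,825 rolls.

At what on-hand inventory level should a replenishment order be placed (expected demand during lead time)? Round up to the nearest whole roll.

2,166 rolls

Daily demand d = 20,825 / 250 = 83.300 rolls/day
Demand during lead time = 83.300 × 26 = 2,165.80
Reorder point = 2,165.80 → round up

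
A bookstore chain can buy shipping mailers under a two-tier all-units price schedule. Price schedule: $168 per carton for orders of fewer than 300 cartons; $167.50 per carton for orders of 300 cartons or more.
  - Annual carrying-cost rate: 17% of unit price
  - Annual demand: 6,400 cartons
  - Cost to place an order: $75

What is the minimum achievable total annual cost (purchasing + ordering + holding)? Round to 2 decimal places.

H₁ = 17%×$168 = $28.5600;  H₂ = 17%×$167.50 = $28.4750
EOQ₁ = √(2×6,400×75/28.5600) = 183.34  (< 300, feasible at tier 1)
EOQ₂ = √(2×6,400×75/28.4750) = 183.61  (< 300 → use Q = 300 at tier-2 price)
TC(tier 1 (EOQ₁), Q≈183.3) = $1,080,436.18
TC(tier 2, Q≈300.0) = $1,077,871.25
Minimum at tier 2: $1,077,871.25

$1,077,871.25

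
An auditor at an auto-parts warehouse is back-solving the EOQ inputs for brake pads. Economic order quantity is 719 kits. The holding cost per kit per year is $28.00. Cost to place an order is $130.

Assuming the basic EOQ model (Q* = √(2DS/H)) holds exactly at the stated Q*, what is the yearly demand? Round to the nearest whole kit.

EOQ relation: Q² = 2DS/H, so rearrange for the unknown.
D = Q²H / (2S) = 719² × 28 / (2 × 130) = 55,672.72

55,673 kits per year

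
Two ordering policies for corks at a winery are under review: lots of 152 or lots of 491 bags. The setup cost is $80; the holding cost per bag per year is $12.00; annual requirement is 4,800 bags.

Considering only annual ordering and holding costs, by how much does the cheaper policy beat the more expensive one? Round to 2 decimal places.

Annual cost at Q: ordering D·S/Q plus holding Q·H/2.
TC(152) = (4,800/152)×80 + (152/2)×12 = $3,438.32
TC(491) = (4,800/491)×80 + (491/2)×12 = $3,728.08
Lots of 152 are cheaper by $289.76.

$289.76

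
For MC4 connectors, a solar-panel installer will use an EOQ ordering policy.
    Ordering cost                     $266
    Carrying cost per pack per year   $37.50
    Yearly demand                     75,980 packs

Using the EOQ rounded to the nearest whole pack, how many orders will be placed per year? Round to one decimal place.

Q* = √(2·D·S / H) = √(2·75,980·266 / 37.5) = √1,077,902.9 ≈ 1,038.22 → Q = 1,038
N = D/Q = 75,980/1,038 ≈ 73.198 orders/yr

73.2 orders per year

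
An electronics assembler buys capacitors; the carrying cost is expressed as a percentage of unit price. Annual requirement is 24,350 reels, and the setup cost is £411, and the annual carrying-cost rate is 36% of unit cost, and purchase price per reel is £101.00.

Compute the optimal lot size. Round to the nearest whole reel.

Holding cost per reel per year: H = 36% × £101 = £36.3600
EOQ = √(2DS/H) = √(2 × 24,350 × 411 / 36.36)
    = √(550,486.80) ≈ 741.95

742 reels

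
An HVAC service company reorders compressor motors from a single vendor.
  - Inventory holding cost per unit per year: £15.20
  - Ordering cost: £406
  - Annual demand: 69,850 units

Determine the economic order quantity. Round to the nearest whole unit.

Optimal lot size Q* = (2 × 69,850 × £406 / £15.2)^½ ≈ 1,931.70

1,932 units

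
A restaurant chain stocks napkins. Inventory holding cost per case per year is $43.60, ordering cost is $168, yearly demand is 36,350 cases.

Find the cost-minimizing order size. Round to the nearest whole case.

529 cases

Optimal lot size Q* = (2 × 36,350 × $168 / $43.6)^½ ≈ 529.27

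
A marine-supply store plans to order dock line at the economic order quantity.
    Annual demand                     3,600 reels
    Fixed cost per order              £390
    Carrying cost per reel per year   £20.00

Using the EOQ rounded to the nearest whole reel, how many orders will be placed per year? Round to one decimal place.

9.6 orders per year

Optimal lot size Q* = (2 × 3,600 × £390 / £20)^½ ≈ 374.70 → Q = 375
N = D/Q = 3,600/375 ≈ 9.600 orders/yr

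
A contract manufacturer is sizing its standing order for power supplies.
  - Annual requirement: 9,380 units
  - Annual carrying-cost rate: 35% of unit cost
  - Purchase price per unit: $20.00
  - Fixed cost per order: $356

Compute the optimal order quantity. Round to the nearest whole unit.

977 units

H = i·C = 0.35 × $20 = $7.0000 per unit-year
2DS/H = 2·9,380·356/7 = 954,080.00
EOQ = √954,080.00 ≈ 976.77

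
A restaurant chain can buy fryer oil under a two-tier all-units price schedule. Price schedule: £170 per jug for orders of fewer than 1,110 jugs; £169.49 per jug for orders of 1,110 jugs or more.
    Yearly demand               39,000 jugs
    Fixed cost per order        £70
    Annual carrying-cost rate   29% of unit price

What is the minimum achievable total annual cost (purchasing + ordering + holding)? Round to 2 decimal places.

£6,639,848.87

H₁ = 29%×£170 = £49.3000;  H₂ = 29%×£169.49 = £49.1521
EOQ₁ = √(2×39,000×70/49.3000) = 332.79  (< 1,110, feasible at tier 1)
EOQ₂ = √(2×39,000×70/49.1521) = 333.29  (< 1,110 → use Q = 1,110 at tier-2 price)
TC(tier 1 (EOQ₁), Q≈332.8) = £6,646,406.64
TC(tier 2, Q≈1,110.0) = £6,639,848.87
Minimum at tier 2: £6,639,848.87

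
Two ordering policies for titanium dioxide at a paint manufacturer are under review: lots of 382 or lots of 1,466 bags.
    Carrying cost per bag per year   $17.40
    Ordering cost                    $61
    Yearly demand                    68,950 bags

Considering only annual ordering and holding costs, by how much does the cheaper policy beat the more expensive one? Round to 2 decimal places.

$1,289.46

Annual cost at Q: ordering D·S/Q plus holding Q·H/2.
TC(382) = (68,950/382)×61 + (382/2)×17.4 = $14,333.74
TC(1,466) = (68,950/1,466)×61 + (1,466/2)×17.4 = $15,623.20
|ΔTC| = |$14,333.74 − $15,623.20| = $1,289.46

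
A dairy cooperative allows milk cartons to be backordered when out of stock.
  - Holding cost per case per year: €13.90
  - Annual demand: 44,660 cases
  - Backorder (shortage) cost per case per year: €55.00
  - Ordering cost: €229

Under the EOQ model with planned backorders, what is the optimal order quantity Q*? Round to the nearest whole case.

Basic EOQ = √(2·44,660·229/13.9) = 1,213.067
Backorder adjustment √((H+b)/b) = √((13.9+55)/55) = 1.1193
Q* = 1,213.067 × 1.1193 ≈ 1,357.73

1,358 cases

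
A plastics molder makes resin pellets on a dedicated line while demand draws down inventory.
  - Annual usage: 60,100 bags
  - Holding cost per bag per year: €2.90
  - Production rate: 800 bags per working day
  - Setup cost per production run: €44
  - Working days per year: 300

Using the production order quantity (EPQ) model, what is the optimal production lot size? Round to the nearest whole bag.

1,560 bags

d = 60,100/300 = 200.3333 bags/day;  effective holding cost H(1 − d/p) = 2.9·(1 − 200.3333/800) = 2.17379
Q* = √(2DS / H_eff) = √(2·60,100·44 / 2.17379) ≈ 1,559.80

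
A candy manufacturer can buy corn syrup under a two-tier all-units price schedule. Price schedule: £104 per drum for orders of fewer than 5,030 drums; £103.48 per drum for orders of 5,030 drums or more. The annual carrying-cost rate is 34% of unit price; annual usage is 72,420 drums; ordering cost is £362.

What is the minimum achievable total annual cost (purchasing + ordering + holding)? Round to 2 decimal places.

£7,574,738.08

H₁ = 34%×£104 = £35.3600;  H₂ = 34%×£103.48 = £35.1832
EOQ₁ = √(2×72,420×362/35.3600) = 1,217.71  (< 5,030, feasible at tier 1)
EOQ₂ = √(2×72,420×362/35.1832) = 1,220.76  (< 5,030 → use Q = 5,030 at tier-2 price)
TC(tier 1 (EOQ₁), Q≈1,217.7) = £7,574,738.08
TC(tier 2, Q≈5,030.0) = £7,587,719.28
Minimum at tier 1 (EOQ₁): £7,574,738.08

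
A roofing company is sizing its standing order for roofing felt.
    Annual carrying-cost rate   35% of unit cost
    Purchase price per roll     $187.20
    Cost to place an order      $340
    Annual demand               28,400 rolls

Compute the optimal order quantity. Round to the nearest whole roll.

543 rolls

H = i·C = 0.35 × $187.2 = $65.5200 per roll-year
Optimal lot size Q* = (2 × 28,400 × $340 / $65.52)^½ ≈ 542.91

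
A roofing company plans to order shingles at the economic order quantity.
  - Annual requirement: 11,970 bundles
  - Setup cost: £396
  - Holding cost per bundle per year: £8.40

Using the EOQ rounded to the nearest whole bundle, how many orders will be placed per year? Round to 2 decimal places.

Q* = √(2·D·S / H) = √(2·11,970·396 / 8.4) = √1,128,600.0 ≈ 1,062.36 → Q = 1,062
Orders per year = D/Q = 11,970 / 1,062 = 11.271

11.27 orders per year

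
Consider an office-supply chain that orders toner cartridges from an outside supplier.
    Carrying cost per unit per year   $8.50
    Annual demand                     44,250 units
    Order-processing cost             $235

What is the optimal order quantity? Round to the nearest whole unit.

1,564 units

2DS/H = 2·44,250·235/8.5 = 2,446,764.71
EOQ = √2,446,764.71 ≈ 1,564.21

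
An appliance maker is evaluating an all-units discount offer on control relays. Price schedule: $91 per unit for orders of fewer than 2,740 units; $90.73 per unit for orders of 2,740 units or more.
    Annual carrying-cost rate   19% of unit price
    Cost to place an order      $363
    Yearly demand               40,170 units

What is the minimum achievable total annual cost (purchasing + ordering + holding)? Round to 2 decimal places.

$3,673,562.91

H₁ = 19%×$91 = $17.2900;  H₂ = 19%×$90.73 = $17.2387
EOQ₁ = √(2×40,170×363/17.2900) = 1,298.74  (< 2,740, feasible at tier 1)
EOQ₂ = √(2×40,170×363/17.2387) = 1,300.67  (< 2,740 → use Q = 2,740 at tier-2 price)
TC(tier 1 (EOQ₁), Q≈1,298.7) = $3,677,925.19
TC(tier 2, Q≈2,740.0) = $3,673,562.91
Minimum at tier 2: $3,673,562.91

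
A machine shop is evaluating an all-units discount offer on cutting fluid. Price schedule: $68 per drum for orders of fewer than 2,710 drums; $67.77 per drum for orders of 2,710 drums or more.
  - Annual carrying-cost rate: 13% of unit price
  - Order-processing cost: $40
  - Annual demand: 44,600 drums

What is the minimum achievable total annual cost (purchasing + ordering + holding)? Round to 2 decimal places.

H₁ = 13%×$68 = $8.8400;  H₂ = 13%×$67.77 = $8.8101
EOQ₁ = √(2×44,600×40/8.8400) = 635.31  (< 2,710, feasible at tier 1)
EOQ₂ = √(2×44,600×40/8.8101) = 636.39  (< 2,710 → use Q = 2,710 at tier-2 price)
TC(tier 1 (EOQ₁), Q≈635.3) = $3,038,416.15
TC(tier 2, Q≈2,710.0) = $3,035,137.99
Minimum at tier 2: $3,035,137.99

$3,035,137.99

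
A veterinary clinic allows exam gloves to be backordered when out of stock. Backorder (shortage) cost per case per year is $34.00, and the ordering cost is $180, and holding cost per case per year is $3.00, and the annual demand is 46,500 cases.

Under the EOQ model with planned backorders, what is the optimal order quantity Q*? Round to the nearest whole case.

Q* = √(2DS/H) · √((H + b)/b)
   = √(2 × 46,500 × 180 / 3) · √((3 + 34) / 34)
   = 2,362.202 × 1.0432 ≈ 2,464.21

2,464 cases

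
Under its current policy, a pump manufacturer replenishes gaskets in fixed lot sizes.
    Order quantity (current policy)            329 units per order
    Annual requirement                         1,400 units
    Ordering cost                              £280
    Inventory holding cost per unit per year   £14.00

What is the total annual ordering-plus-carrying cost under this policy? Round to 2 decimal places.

£3,494.49

Orders/yr = 1,400/329 = 4.255; ordering cost = 4.255 × £280 = £1,191.49
Average inventory = 329/2 = 164.5; holding cost = 164.5 × £14 = £2,303.00
Total = £1,191.49 + £2,303.00 = £3,494.49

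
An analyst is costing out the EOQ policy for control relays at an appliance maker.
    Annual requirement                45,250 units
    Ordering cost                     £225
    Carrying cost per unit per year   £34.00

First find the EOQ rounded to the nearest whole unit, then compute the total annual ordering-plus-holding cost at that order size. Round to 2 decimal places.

£26,312.07

Optimal lot size Q* = (2 × 45,250 × £225 / £34)^½ ≈ 773.88 → Q = 774 units
Orders/yr = 45,250/774 = 58.463; ordering cost = 58.463 × £225 = £13,154.07
Average inventory = 774/2 = 387; holding cost = 387 × £34 = £13,158.00
Total = £13,154.07 + £13,158.00 = £26,312.07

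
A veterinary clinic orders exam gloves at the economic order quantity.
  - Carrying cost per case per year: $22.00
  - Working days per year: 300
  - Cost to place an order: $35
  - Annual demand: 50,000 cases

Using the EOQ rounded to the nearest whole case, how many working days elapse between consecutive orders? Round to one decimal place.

EOQ = √(2DS/H) = √(2 × 50,000 × 35 / 22)
    = √(159,090.91) ≈ 398.86 → Q = 399 cases
T = Q/D × 300 days = 399/50,000 × 300 = 2.394 days

2.4 days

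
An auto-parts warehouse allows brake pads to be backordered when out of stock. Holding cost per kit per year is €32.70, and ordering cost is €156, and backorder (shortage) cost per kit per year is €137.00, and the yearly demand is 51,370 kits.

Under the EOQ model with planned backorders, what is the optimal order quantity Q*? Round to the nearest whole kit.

Basic EOQ = √(2·51,370·156/32.7) = 700.097
Backorder adjustment √((H+b)/b) = √((32.7+137)/137) = 1.1130
Q* = 700.097 × 1.1130 ≈ 779.18

779 kits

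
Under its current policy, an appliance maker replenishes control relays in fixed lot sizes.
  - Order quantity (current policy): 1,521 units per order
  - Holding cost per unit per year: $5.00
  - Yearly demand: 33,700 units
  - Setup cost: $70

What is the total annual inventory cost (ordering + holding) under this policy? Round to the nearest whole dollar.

Ordering: D/Q × S = 33,700/1,521 × $70 = $1,550.95
Holding:  Q/2 × H = 1,521/2 × $5 = $3,802.50
Total = $1,550.95 + $3,802.50 = $5,353.45

$5,353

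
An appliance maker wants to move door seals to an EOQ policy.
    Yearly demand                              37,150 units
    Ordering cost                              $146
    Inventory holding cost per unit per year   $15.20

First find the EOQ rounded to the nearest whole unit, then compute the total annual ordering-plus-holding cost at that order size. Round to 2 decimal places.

2DS/H = 2·37,150·146/15.2 = 713,671.05
EOQ = √713,671.05 ≈ 844.79 → Q = 845 units
Orders/yr = 37,150/845 = 43.964; ordering cost = 43.964 × $146 = $6,418.82
Average inventory = 845/2 = 422.5; holding cost = 422.5 × $15.2 = $6,422.00
Total = $6,418.82 + $6,422.00 = $12,840.82

$12,840.82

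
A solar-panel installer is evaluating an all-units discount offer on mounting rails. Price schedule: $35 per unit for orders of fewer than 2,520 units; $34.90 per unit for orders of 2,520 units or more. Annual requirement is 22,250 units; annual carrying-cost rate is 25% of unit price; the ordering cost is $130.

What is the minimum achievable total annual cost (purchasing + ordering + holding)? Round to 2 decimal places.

$785,864.69

H₁ = 25%×$35 = $8.7500;  H₂ = 25%×$34.90 = $8.7250
EOQ₁ = √(2×22,250×130/8.7500) = 813.11  (< 2,520, feasible at tier 1)
EOQ₂ = √(2×22,250×130/8.7250) = 814.27  (< 2,520 → use Q = 2,520 at tier-2 price)
TC(tier 1 (EOQ₁), Q≈813.1) = $785,864.69
TC(tier 2, Q≈2,520.0) = $788,666.32
Minimum at tier 1 (EOQ₁): $785,864.69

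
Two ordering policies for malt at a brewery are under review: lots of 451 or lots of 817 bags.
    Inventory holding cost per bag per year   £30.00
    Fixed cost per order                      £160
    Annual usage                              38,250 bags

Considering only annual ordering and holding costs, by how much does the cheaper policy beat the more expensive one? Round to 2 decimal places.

£589.02

Annual cost at Q: ordering D·S/Q plus holding Q·H/2.
TC(451) = (38,250/451)×160 + (451/2)×30 = £20,334.84
TC(817) = (38,250/817)×160 + (817/2)×30 = £19,745.82
|ΔTC| = |£20,334.84 − £19,745.82| = £589.02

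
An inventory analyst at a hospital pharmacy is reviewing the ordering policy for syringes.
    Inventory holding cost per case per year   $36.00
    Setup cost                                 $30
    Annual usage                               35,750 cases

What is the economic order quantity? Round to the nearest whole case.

EOQ = √(2DS/H) = √(2 × 35,750 × 30 / 36)
    = √(59,583.33) ≈ 244.10

244 cases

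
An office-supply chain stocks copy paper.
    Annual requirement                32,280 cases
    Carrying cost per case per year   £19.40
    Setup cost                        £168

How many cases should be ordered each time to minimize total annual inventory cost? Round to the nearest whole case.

748 cases

Optimal lot size Q* = (2 × 32,280 × £168 / £19.4)^½ ≈ 747.71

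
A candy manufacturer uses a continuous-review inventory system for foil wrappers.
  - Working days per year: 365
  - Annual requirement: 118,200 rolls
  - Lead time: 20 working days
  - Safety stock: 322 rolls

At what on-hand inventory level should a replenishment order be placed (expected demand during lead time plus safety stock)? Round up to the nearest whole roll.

6,799 rolls

Daily demand d = 118,200 / 365 = 323.836 rolls/day
Demand during lead time = 323.836 × 20 = 6,476.71
Reorder point = 6,476.71 + 322 = 6,798.71 → round up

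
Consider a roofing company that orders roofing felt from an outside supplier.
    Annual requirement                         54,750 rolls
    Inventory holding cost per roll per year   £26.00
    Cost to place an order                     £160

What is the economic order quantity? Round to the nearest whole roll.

821 rolls

EOQ = √(2DS/H) = √(2 × 54,750 × 160 / 26)
    = √(673,846.15) ≈ 820.88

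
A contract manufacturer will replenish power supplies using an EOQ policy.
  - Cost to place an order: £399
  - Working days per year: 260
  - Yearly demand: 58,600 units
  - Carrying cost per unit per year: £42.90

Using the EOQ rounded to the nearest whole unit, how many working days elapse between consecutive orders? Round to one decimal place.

Optimal lot size Q* = (2 × 58,600 × £399 / £42.9)^½ ≈ 1,044.05 → Q = 1,044 units
T = Q/D × 260 days = 1,044/58,600 × 260 = 4.632 days

4.6 days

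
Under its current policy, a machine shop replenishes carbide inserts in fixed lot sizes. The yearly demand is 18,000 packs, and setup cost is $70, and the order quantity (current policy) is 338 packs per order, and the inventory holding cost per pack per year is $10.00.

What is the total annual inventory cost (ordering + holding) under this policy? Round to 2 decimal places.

Annual ordering cost = (D/Q)·S = (18,000/338) × 70 = $3,727.81
Annual holding cost  = (Q/2)·H = (338/2) × 10 = $1,690.00
Total = $3,727.81 + $1,690.00 = $5,417.81

$5,417.81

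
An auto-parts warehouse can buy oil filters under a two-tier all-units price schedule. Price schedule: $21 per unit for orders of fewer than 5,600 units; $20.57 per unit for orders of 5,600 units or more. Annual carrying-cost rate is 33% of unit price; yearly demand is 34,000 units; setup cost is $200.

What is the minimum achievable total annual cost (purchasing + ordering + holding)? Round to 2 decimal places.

$719,600.97

H₁ = 33%×$21 = $6.9300;  H₂ = 33%×$20.57 = $6.7881
EOQ₁ = √(2×34,000×200/6.9300) = 1,400.89  (< 5,600, feasible at tier 1)
EOQ₂ = √(2×34,000×200/6.7881) = 1,415.45  (< 5,600 → use Q = 5,600 at tier-2 price)
TC(tier 1 (EOQ₁), Q≈1,400.9) = $723,708.14
TC(tier 2, Q≈5,600.0) = $719,600.97
Minimum at tier 2: $719,600.97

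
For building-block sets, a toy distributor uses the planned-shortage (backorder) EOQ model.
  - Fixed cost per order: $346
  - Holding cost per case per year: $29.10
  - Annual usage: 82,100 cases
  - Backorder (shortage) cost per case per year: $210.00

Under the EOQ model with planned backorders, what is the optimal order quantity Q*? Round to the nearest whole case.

Basic EOQ = √(2·82,100·346/29.1) = 1,397.263
Backorder adjustment √((H+b)/b) = √((29.1+210)/210) = 1.0670
Q* = 1,397.263 × 1.0670 ≈ 1,490.93

1,491 cases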